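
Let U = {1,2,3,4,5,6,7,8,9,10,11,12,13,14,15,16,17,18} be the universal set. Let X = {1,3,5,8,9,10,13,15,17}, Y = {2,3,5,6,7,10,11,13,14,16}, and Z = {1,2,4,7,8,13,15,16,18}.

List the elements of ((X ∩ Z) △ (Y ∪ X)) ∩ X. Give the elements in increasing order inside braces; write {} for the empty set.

{3,5,9,10,17}

X ∩ Z = {1,8,13,15}
Y ∪ X = {1,2,3,5,6,7,8,9,10,11,13,14,15,16,17}
(X ∩ Z) △ (Y ∪ X) = {2,3,5,6,7,9,10,11,14,16,17}
((X ∩ Z) △ (Y ∪ X)) ∩ X = {3,5,9,10,17}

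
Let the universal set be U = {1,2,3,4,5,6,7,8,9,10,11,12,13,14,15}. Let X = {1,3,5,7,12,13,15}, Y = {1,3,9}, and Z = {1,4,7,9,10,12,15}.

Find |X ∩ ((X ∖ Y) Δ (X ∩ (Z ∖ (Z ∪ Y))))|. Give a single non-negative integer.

X ∖ Y = {5,7,12,13,15}
Z ∪ Y = {1,3,4,7,9,10,12,15}
Z ∖ (Z ∪ Y) = {}
X ∩ (Z ∖ (Z ∪ Y)) = {}
(X ∖ Y) Δ (X ∩ (Z ∖ (Z ∪ Y))) = {5,7,12,13,15}
X ∩ ((X ∖ Y) Δ (X ∩ (Z ∖ (Z ∪ Y)))) = {5,7,12,13,15}
|X ∩ ((X ∖ Y) Δ (X ∩ (Z ∖ (Z ∪ Y))))| = 5

5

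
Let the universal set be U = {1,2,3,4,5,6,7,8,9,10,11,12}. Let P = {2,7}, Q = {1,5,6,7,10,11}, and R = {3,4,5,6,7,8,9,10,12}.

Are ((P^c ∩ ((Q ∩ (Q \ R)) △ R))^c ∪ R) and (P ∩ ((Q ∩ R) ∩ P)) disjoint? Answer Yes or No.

No

P^c = {1,3,4,5,6,8,9,10,11,12}
Q \ R = {1,11}
Q ∩ (Q \ R) = {1,11}
(Q ∩ (Q \ R)) △ R = {1,3,4,5,6,7,8,9,10,11,12}
P^c ∩ ((Q ∩ (Q \ R)) △ R) = {1,3,4,5,6,8,9,10,11,12}
(P^c ∩ ((Q ∩ (Q \ R)) △ R))^c = {2,7}
(P^c ∩ ((Q ∩ (Q \ R)) △ R))^c ∪ R = {2,3,4,5,6,7,8,9,10,12}
Q ∩ R = {5,6,7,10}
(Q ∩ R) ∩ P = {7}
P ∩ ((Q ∩ R) ∩ P) = {7}
7 lies in both, so they are not disjoint.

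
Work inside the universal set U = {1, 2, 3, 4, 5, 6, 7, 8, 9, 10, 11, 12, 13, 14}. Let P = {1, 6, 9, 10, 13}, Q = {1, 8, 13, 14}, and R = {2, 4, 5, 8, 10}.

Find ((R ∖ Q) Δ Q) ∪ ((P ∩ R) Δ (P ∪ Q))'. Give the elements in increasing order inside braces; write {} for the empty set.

R ∖ Q = {2, 4, 5, 10}
(R ∖ Q) Δ Q = {1, 2, 4, 5, 8, 10, 13, 14}
P ∩ R = {10}
P ∪ Q = {1, 6, 8, 9, 10, 13, 14}
(P ∩ R) Δ (P ∪ Q) = {1, 6, 8, 9, 13, 14}
((P ∩ R) Δ (P ∪ Q))' = {2, 3, 4, 5, 7, 10, 11, 12}
((R ∖ Q) Δ Q) ∪ ((P ∩ R) Δ (P ∪ Q))' = {1, 2, 3, 4, 5, 7, 8, 10, 11, 12, 13, 14}

{1, 2, 3, 4, 5, 7, 8, 10, 11, 12, 13, 14}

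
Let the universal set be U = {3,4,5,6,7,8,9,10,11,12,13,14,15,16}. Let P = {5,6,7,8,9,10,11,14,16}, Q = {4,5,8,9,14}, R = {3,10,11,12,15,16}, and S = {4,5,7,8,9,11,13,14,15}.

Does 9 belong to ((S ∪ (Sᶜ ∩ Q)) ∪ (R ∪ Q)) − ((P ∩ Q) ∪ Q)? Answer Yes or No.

No

9 ∈ S, so 9 ∉ Sᶜ
9 ∉ Sᶜ and 9 ∈ Q, so 9 ∉ Sᶜ ∩ Q
9 ∈ S and 9 ∉ (Sᶜ ∩ Q), so 9 ∈ S ∪ (Sᶜ ∩ Q)
9 ∉ R and 9 ∈ Q, so 9 ∈ R ∪ Q
9 ∈ (S ∪ (Sᶜ ∩ Q)) and 9 ∈ (R ∪ Q), so 9 ∈ (S ∪ (Sᶜ ∩ Q)) ∪ (R ∪ Q)
9 ∈ P and 9 ∈ Q, so 9 ∈ P ∩ Q
9 ∈ (P ∩ Q) and 9 ∈ Q, so 9 ∈ (P ∩ Q) ∪ Q
9 ∈ ((S ∪ (Sᶜ ∩ Q)) ∪ (R ∪ Q)) and 9 ∈ ((P ∩ Q) ∪ Q), so 9 ∉ ((S ∪ (Sᶜ ∩ Q)) ∪ (R ∪ Q)) − ((P ∩ Q) ∪ Q)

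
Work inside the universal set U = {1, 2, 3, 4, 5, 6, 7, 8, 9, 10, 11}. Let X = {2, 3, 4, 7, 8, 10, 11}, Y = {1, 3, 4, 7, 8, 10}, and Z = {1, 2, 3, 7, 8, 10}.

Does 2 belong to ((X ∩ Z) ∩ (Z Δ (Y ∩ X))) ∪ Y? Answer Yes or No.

2 ∈ X and 2 ∈ Z, so 2 ∈ X ∩ Z
2 ∉ Y and 2 ∈ X, so 2 ∉ Y ∩ X
2 ∈ Z and 2 ∉ (Y ∩ X), so 2 ∈ Z Δ (Y ∩ X)
2 ∈ (X ∩ Z) and 2 ∈ (Z Δ (Y ∩ X)), so 2 ∈ (X ∩ Z) ∩ (Z Δ (Y ∩ X))
2 ∈ ((X ∩ Z) ∩ (Z Δ (Y ∩ X))) and 2 ∉ Y, so 2 ∈ ((X ∩ Z) ∩ (Z Δ (Y ∩ X))) ∪ Y

Yes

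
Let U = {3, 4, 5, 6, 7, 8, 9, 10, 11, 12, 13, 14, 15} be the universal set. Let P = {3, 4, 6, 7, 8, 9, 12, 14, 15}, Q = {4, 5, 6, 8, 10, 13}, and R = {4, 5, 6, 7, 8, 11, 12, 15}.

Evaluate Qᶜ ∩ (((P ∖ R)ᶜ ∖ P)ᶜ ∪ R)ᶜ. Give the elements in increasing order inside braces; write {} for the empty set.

{}

Qᶜ = {3, 7, 9, 11, 12, 14, 15}
P ∖ R = {3, 9, 14}
(P ∖ R)ᶜ = {4, 5, 6, 7, 8, 10, 11, 12, 13, 15}
(P ∖ R)ᶜ ∖ P = {5, 10, 11, 13}
((P ∖ R)ᶜ ∖ P)ᶜ = {3, 4, 6, 7, 8, 9, 12, 14, 15}
((P ∖ R)ᶜ ∖ P)ᶜ ∪ R = {3, 4, 5, 6, 7, 8, 9, 11, 12, 14, 15}
(((P ∖ R)ᶜ ∖ P)ᶜ ∪ R)ᶜ = {10, 13}
Qᶜ ∩ (((P ∖ R)ᶜ ∖ P)ᶜ ∪ R)ᶜ = {}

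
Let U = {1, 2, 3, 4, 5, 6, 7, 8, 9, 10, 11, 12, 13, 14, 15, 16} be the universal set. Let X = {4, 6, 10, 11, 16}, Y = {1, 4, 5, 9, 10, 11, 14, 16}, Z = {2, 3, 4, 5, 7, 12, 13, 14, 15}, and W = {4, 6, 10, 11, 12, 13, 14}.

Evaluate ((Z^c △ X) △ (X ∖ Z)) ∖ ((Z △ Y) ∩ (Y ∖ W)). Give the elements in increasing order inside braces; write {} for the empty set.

Z^c = {1, 6, 8, 9, 10, 11, 16}
Z^c △ X = {1, 4, 8, 9}
X ∖ Z = {6, 10, 11, 16}
(Z^c △ X) △ (X ∖ Z) = {1, 4, 6, 8, 9, 10, 11, 16}
Z △ Y = {1, 2, 3, 7, 9, 10, 11, 12, 13, 15, 16}
Y ∖ W = {1, 5, 9, 16}
(Z △ Y) ∩ (Y ∖ W) = {1, 9, 16}
((Z^c △ X) △ (X ∖ Z)) ∖ ((Z △ Y) ∩ (Y ∖ W)) = {4, 6, 8, 10, 11}

{4, 6, 8, 10, 11}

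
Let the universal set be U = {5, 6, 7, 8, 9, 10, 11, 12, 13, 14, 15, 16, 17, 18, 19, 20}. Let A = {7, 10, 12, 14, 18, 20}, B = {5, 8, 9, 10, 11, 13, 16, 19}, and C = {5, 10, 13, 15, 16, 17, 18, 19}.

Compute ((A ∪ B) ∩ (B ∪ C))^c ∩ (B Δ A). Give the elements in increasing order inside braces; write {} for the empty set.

A ∪ B = {5, 7, 8, 9, 10, 11, 12, 13, 14, 16, 18, 19, 20}
B ∪ C = {5, 8, 9, 10, 11, 13, 15, 16, 17, 18, 19}
(A ∪ B) ∩ (B ∪ C) = {5, 8, 9, 10, 11, 13, 16, 18, 19}
((A ∪ B) ∩ (B ∪ C))^c = {6, 7, 12, 14, 15, 17, 20}
B Δ A = {5, 7, 8, 9, 11, 12, 13, 14, 16, 18, 19, 20}
((A ∪ B) ∩ (B ∪ C))^c ∩ (B Δ A) = {7, 12, 14, 20}

{7, 12, 14, 20}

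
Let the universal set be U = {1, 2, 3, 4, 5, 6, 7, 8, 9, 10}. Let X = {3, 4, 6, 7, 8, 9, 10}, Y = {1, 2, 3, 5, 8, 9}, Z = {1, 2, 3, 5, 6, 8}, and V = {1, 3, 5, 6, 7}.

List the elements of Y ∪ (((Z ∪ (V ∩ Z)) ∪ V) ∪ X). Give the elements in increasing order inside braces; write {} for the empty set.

V ∩ Z = {1, 3, 5, 6}
Z ∪ (V ∩ Z) = {1, 2, 3, 5, 6, 8}
(Z ∪ (V ∩ Z)) ∪ V = {1, 2, 3, 5, 6, 7, 8}
((Z ∪ (V ∩ Z)) ∪ V) ∪ X = {1, 2, 3, 4, 5, 6, 7, 8, 9, 10}
Y ∪ (((Z ∪ (V ∩ Z)) ∪ V) ∪ X) = {1, 2, 3, 4, 5, 6, 7, 8, 9, 10}

{1, 2, 3, 4, 5, 6, 7, 8, 9, 10}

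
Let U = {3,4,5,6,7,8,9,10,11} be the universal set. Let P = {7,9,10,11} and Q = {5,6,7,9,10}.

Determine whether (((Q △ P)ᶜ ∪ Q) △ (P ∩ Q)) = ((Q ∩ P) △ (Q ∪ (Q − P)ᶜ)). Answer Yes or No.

No

Q △ P = {5,6,11}
(Q △ P)ᶜ = {3,4,7,8,9,10}
(Q △ P)ᶜ ∪ Q = {3,4,5,6,7,8,9,10}
P ∩ Q = {7,9,10}
((Q △ P)ᶜ ∪ Q) △ (P ∩ Q) = {3,4,5,6,8}
Q ∩ P = {7,9,10}
Q − P = {5,6}
(Q − P)ᶜ = {3,4,7,8,9,10,11}
Q ∪ (Q − P)ᶜ = {3,4,5,6,7,8,9,10,11}
(Q ∩ P) △ (Q ∪ (Q − P)ᶜ) = {3,4,5,6,8,11}
11 ∈ (Q ∩ P) △ (Q ∪ (Q − P)ᶜ) but 11 ∉ ((Q △ P)ᶜ ∪ Q) △ (P ∩ Q), so they differ.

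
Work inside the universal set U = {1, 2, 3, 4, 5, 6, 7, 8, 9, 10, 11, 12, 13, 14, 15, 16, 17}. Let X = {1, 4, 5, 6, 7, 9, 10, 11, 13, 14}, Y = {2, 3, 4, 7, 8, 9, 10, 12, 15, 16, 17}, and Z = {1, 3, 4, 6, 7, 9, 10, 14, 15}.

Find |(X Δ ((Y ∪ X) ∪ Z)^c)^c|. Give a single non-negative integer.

Y ∪ X = {1, 2, 3, 4, 5, 6, 7, 8, 9, 10, 11, 12, 13, 14, 15, 16, 17}
(Y ∪ X) ∪ Z = {1, 2, 3, 4, 5, 6, 7, 8, 9, 10, 11, 12, 13, 14, 15, 16, 17}
((Y ∪ X) ∪ Z)^c = {}
X Δ ((Y ∪ X) ∪ Z)^c = {1, 4, 5, 6, 7, 9, 10, 11, 13, 14}
(X Δ ((Y ∪ X) ∪ Z)^c)^c = {2, 3, 8, 12, 15, 16, 17}
|(X Δ ((Y ∪ X) ∪ Z)^c)^c| = 7

7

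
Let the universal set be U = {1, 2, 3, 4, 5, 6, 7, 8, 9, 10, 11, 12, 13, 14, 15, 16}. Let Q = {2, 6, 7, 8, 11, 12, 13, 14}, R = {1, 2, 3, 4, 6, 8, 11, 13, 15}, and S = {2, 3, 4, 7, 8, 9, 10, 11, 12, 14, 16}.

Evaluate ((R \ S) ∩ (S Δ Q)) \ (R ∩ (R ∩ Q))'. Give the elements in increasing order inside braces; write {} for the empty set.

R \ S = {1, 6, 13, 15}
S Δ Q = {3, 4, 6, 9, 10, 13, 16}
(R \ S) ∩ (S Δ Q) = {6, 13}
R ∩ Q = {2, 6, 8, 11, 13}
R ∩ (R ∩ Q) = {2, 6, 8, 11, 13}
(R ∩ (R ∩ Q))' = {1, 3, 4, 5, 7, 9, 10, 12, 14, 15, 16}
((R \ S) ∩ (S Δ Q)) \ (R ∩ (R ∩ Q))' = {6, 13}

{6, 13}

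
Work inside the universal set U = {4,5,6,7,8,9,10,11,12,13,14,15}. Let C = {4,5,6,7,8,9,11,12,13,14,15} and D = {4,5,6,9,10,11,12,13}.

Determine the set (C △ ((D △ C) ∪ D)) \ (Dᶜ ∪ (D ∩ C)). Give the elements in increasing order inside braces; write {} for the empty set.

{10}

D △ C = {7,8,10,14,15}
(D △ C) ∪ D = {4,5,6,7,8,9,10,11,12,13,14,15}
C △ ((D △ C) ∪ D) = {10}
Dᶜ = {7,8,14,15}
D ∩ C = {4,5,6,9,11,12,13}
Dᶜ ∪ (D ∩ C) = {4,5,6,7,8,9,11,12,13,14,15}
(C △ ((D △ C) ∪ D)) \ (Dᶜ ∪ (D ∩ C)) = {10}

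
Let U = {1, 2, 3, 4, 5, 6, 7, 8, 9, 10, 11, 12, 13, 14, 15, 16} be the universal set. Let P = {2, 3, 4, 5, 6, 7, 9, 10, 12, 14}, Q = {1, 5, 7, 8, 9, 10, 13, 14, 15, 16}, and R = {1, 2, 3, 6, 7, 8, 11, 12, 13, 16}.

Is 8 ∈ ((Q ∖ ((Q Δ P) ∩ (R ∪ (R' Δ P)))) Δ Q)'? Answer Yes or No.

No

8 ∈ Q and 8 ∉ P, so 8 ∈ Q Δ P
8 ∈ R, so 8 ∉ R'
8 ∉ R' and 8 ∉ P, so 8 ∉ R' Δ P
8 ∈ R and 8 ∉ (R' Δ P), so 8 ∈ R ∪ (R' Δ P)
8 ∈ (Q Δ P) and 8 ∈ (R ∪ (R' Δ P)), so 8 ∈ (Q Δ P) ∩ (R ∪ (R' Δ P))
8 ∈ Q and 8 ∈ ((Q Δ P) ∩ (R ∪ (R' Δ P))), so 8 ∉ Q ∖ ((Q Δ P) ∩ (R ∪ (R' Δ P)))
8 ∉ (Q ∖ ((Q Δ P) ∩ (R ∪ (R' Δ P)))) and 8 ∈ Q, so 8 ∈ (Q ∖ ((Q Δ P) ∩ (R ∪ (R' Δ P)))) Δ Q
8 ∉ ((Q ∖ ((Q Δ P) ∩ (R ∪ (R' Δ P)))) Δ Q)' since 8 ∈ ((Q ∖ ((Q Δ P) ∩ (R ∪ (R' Δ P)))) Δ Q)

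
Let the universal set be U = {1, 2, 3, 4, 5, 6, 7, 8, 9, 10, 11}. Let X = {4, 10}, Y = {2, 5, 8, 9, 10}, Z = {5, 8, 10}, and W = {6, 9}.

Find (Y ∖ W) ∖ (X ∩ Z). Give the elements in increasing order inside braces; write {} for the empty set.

Y ∖ W = {2, 5, 8, 10}
X ∩ Z = {10}
(Y ∖ W) ∖ (X ∩ Z) = {2, 5, 8}

{2, 5, 8}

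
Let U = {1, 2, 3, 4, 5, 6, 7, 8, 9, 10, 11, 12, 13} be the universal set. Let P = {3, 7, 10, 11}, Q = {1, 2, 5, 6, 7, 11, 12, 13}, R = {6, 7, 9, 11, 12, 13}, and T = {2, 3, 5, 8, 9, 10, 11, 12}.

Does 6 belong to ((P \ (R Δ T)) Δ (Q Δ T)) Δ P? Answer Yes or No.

Yes

6 ∈ R and 6 ∉ T, so 6 ∈ R Δ T
6 ∉ P and 6 ∈ (R Δ T), so 6 ∉ P \ (R Δ T)
6 ∈ Q and 6 ∉ T, so 6 ∈ Q Δ T
6 ∉ (P \ (R Δ T)) and 6 ∈ (Q Δ T), so 6 ∈ (P \ (R Δ T)) Δ (Q Δ T)
6 ∈ ((P \ (R Δ T)) Δ (Q Δ T)) and 6 ∉ P, so 6 ∈ ((P \ (R Δ T)) Δ (Q Δ T)) Δ P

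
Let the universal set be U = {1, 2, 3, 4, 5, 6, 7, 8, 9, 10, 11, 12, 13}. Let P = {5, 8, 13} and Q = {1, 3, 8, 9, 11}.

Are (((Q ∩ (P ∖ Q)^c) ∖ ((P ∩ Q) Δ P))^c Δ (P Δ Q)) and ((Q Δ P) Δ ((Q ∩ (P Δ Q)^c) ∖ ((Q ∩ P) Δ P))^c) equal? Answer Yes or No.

No

P ∖ Q = {5, 13}
(P ∖ Q)^c = {1, 2, 3, 4, 6, 7, 8, 9, 10, 11, 12}
Q ∩ (P ∖ Q)^c = {1, 3, 8, 9, 11}
P ∩ Q = {8}
(P ∩ Q) Δ P = {5, 13}
(Q ∩ (P ∖ Q)^c) ∖ ((P ∩ Q) Δ P) = {1, 3, 8, 9, 11}
((Q ∩ (P ∖ Q)^c) ∖ ((P ∩ Q) Δ P))^c = {2, 4, 5, 6, 7, 10, 12, 13}
P Δ Q = {1, 3, 5, 9, 11, 13}
((Q ∩ (P ∖ Q)^c) ∖ ((P ∩ Q) Δ P))^c Δ (P Δ Q) = {1, 2, 3, 4, 6, 7, 9, 10, 11, 12}
Q Δ P = {1, 3, 5, 9, 11, 13}
(P Δ Q)^c = {2, 4, 6, 7, 8, 10, 12}
Q ∩ (P Δ Q)^c = {8}
Q ∩ P = {8}
(Q ∩ P) Δ P = {5, 13}
(Q ∩ (P Δ Q)^c) ∖ ((Q ∩ P) Δ P) = {8}
((Q ∩ (P Δ Q)^c) ∖ ((Q ∩ P) Δ P))^c = {1, 2, 3, 4, 5, 6, 7, 9, 10, 11, 12, 13}
(Q Δ P) Δ ((Q ∩ (P Δ Q)^c) ∖ ((Q ∩ P) Δ P))^c = {2, 4, 6, 7, 10, 12}
1 ∈ ((Q ∩ (P ∖ Q)^c) ∖ ((P ∩ Q) Δ P))^c Δ (P Δ Q) but 1 ∉ (Q Δ P) Δ ((Q ∩ (P Δ Q)^c) ∖ ((Q ∩ P) Δ P))^c, so they differ.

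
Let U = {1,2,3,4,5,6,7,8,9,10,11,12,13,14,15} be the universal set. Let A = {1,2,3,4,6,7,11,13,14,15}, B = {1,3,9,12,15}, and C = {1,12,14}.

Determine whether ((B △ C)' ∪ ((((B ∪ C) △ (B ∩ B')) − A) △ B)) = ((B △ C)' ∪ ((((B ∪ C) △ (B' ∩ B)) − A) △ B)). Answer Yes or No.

Yes

B △ C = {3,9,14,15}
(B △ C)' = {1,2,4,5,6,7,8,10,11,12,13}
B ∪ C = {1,3,9,12,14,15}
B' = {2,4,5,6,7,8,10,11,13,14}
B ∩ B' = {}
(B ∪ C) △ (B ∩ B') = {1,3,9,12,14,15}
((B ∪ C) △ (B ∩ B')) − A = {9,12}
(((B ∪ C) △ (B ∩ B')) − A) △ B = {1,3,15}
(B △ C)' ∪ ((((B ∪ C) △ (B ∩ B')) − A) △ B) = {1,2,3,4,5,6,7,8,10,11,12,13,15}
B' ∩ B = {}
(B ∪ C) △ (B' ∩ B) = {1,3,9,12,14,15}
((B ∪ C) △ (B' ∩ B)) − A = {9,12}
(((B ∪ C) △ (B' ∩ B)) − A) △ B = {1,3,15}
(B △ C)' ∪ ((((B ∪ C) △ (B' ∩ B)) − A) △ B) = {1,2,3,4,5,6,7,8,10,11,12,13,15}
Both equal {1,2,3,4,5,6,7,8,10,11,12,13,15}, so (B △ C)' ∪ ((((B ∪ C) △ (B ∩ B')) − A) △ B) = (B △ C)' ∪ ((((B ∪ C) △ (B' ∩ B)) − A) △ B).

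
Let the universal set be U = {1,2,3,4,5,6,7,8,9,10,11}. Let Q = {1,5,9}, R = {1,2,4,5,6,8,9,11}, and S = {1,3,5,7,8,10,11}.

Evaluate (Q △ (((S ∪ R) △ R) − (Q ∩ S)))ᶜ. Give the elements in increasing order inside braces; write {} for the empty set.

S ∪ R = {1,2,3,4,5,6,7,8,9,10,11}
(S ∪ R) △ R = {3,7,10}
Q ∩ S = {1,5}
((S ∪ R) △ R) − (Q ∩ S) = {3,7,10}
Q △ (((S ∪ R) △ R) − (Q ∩ S)) = {1,3,5,7,9,10}
(Q △ (((S ∪ R) △ R) − (Q ∩ S)))ᶜ = {2,4,6,8,11}

{2,4,6,8,11}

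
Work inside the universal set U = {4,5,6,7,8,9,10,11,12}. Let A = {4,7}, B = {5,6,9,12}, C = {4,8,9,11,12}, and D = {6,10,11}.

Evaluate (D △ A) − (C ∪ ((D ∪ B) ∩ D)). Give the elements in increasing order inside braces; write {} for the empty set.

D △ A = {4,6,7,10,11}
D ∪ B = {5,6,9,10,11,12}
(D ∪ B) ∩ D = {6,10,11}
C ∪ ((D ∪ B) ∩ D) = {4,6,8,9,10,11,12}
(D △ A) − (C ∪ ((D ∪ B) ∩ D)) = {7}

{7}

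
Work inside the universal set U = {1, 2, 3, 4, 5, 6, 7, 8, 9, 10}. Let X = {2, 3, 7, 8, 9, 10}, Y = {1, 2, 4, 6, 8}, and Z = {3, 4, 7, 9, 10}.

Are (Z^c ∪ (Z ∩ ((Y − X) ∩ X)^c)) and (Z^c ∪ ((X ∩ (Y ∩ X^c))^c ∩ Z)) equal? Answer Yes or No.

Yes

Z^c = {1, 2, 5, 6, 8}
Y − X = {1, 4, 6}
(Y − X) ∩ X = {}
((Y − X) ∩ X)^c = {1, 2, 3, 4, 5, 6, 7, 8, 9, 10}
Z ∩ ((Y − X) ∩ X)^c = {3, 4, 7, 9, 10}
Z^c ∪ (Z ∩ ((Y − X) ∩ X)^c) = {1, 2, 3, 4, 5, 6, 7, 8, 9, 10}
X^c = {1, 4, 5, 6}
Y ∩ X^c = {1, 4, 6}
X ∩ (Y ∩ X^c) = {}
(X ∩ (Y ∩ X^c))^c = {1, 2, 3, 4, 5, 6, 7, 8, 9, 10}
(X ∩ (Y ∩ X^c))^c ∩ Z = {3, 4, 7, 9, 10}
Z^c ∪ ((X ∩ (Y ∩ X^c))^c ∩ Z) = {1, 2, 3, 4, 5, 6, 7, 8, 9, 10}
Both equal {1, 2, 3, 4, 5, 6, 7, 8, 9, 10}, so Z^c ∪ (Z ∩ ((Y − X) ∩ X)^c) = Z^c ∪ ((X ∩ (Y ∩ X^c))^c ∩ Z).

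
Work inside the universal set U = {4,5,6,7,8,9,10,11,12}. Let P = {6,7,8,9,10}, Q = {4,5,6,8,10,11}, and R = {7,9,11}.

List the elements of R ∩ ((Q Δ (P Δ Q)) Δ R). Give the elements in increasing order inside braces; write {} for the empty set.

P Δ Q = {4,5,7,9,11}
Q Δ (P Δ Q) = {6,7,8,9,10}
(Q Δ (P Δ Q)) Δ R = {6,8,10,11}
R ∩ ((Q Δ (P Δ Q)) Δ R) = {11}

{11}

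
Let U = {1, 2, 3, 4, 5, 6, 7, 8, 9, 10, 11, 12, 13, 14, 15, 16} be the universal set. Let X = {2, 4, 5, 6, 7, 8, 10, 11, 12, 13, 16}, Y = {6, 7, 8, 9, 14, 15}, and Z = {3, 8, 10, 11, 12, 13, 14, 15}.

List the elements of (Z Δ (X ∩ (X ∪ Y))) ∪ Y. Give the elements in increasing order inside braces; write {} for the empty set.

X ∪ Y = {2, 4, 5, 6, 7, 8, 9, 10, 11, 12, 13, 14, 15, 16}
X ∩ (X ∪ Y) = {2, 4, 5, 6, 7, 8, 10, 11, 12, 13, 16}
Z Δ (X ∩ (X ∪ Y)) = {2, 3, 4, 5, 6, 7, 14, 15, 16}
(Z Δ (X ∩ (X ∪ Y))) ∪ Y = {2, 3, 4, 5, 6, 7, 8, 9, 14, 15, 16}

{2, 3, 4, 5, 6, 7, 8, 9, 14, 15, 16}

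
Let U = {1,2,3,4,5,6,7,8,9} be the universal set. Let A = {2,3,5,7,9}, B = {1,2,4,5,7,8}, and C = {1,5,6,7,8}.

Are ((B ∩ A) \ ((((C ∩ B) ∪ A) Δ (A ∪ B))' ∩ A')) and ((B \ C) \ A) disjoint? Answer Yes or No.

Yes

B ∩ A = {2,5,7}
C ∩ B = {1,5,7,8}
(C ∩ B) ∪ A = {1,2,3,5,7,8,9}
A ∪ B = {1,2,3,4,5,7,8,9}
((C ∩ B) ∪ A) Δ (A ∪ B) = {4}
(((C ∩ B) ∪ A) Δ (A ∪ B))' = {1,2,3,5,6,7,8,9}
A' = {1,4,6,8}
(((C ∩ B) ∪ A) Δ (A ∪ B))' ∩ A' = {1,6,8}
(B ∩ A) \ ((((C ∩ B) ∪ A) Δ (A ∪ B))' ∩ A') = {2,5,7}
B \ C = {2,4}
(B \ C) \ A = {4}
{2,5,7} and {4} share no elements.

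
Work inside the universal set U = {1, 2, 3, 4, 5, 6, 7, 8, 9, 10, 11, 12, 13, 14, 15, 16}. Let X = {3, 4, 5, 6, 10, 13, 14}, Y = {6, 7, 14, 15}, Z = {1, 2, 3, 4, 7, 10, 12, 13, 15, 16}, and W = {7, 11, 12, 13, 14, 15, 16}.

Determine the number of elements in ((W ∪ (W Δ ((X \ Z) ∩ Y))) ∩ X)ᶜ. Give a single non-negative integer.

13

X \ Z = {5, 6, 14}
(X \ Z) ∩ Y = {6, 14}
W Δ ((X \ Z) ∩ Y) = {6, 7, 11, 12, 13, 15, 16}
W ∪ (W Δ ((X \ Z) ∩ Y)) = {6, 7, 11, 12, 13, 14, 15, 16}
(W ∪ (W Δ ((X \ Z) ∩ Y))) ∩ X = {6, 13, 14}
((W ∪ (W Δ ((X \ Z) ∩ Y))) ∩ X)ᶜ = {1, 2, 3, 4, 5, 7, 8, 9, 10, 11, 12, 15, 16}
|((W ∪ (W Δ ((X \ Z) ∩ Y))) ∩ X)ᶜ| = 13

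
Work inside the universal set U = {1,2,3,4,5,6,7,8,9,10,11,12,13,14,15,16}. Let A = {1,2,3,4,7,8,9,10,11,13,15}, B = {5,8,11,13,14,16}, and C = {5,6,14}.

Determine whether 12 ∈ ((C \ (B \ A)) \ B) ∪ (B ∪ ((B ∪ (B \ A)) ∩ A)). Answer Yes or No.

No

12 ∉ B and 12 ∉ A, so 12 ∉ B \ A
12 ∉ C and 12 ∉ (B \ A), so 12 ∉ C \ (B \ A)
12 ∉ (C \ (B \ A)) and 12 ∉ B, so 12 ∉ (C \ (B \ A)) \ B
12 ∉ B and 12 ∉ A, so 12 ∉ B \ A
12 ∉ B and 12 ∉ (B \ A), so 12 ∉ B ∪ (B \ A)
12 ∉ (B ∪ (B \ A)) and 12 ∉ A, so 12 ∉ (B ∪ (B \ A)) ∩ A
12 ∉ B and 12 ∉ ((B ∪ (B \ A)) ∩ A), so 12 ∉ B ∪ ((B ∪ (B \ A)) ∩ A)
12 ∉ ((C \ (B \ A)) \ B) and 12 ∉ (B ∪ ((B ∪ (B \ A)) ∩ A)), so 12 ∉ ((C \ (B \ A)) \ B) ∪ (B ∪ ((B ∪ (B \ A)) ∩ A))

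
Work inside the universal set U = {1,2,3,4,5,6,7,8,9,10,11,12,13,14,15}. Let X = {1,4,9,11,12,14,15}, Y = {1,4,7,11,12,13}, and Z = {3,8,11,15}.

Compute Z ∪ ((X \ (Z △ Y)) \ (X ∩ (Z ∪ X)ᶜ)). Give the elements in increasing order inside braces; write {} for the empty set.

{3,8,9,11,14,15}

Z △ Y = {1,3,4,7,8,12,13,15}
X \ (Z △ Y) = {9,11,14}
Z ∪ X = {1,3,4,8,9,11,12,14,15}
(Z ∪ X)ᶜ = {2,5,6,7,10,13}
X ∩ (Z ∪ X)ᶜ = {}
(X \ (Z △ Y)) \ (X ∩ (Z ∪ X)ᶜ) = {9,11,14}
Z ∪ ((X \ (Z △ Y)) \ (X ∩ (Z ∪ X)ᶜ)) = {3,8,9,11,14,15}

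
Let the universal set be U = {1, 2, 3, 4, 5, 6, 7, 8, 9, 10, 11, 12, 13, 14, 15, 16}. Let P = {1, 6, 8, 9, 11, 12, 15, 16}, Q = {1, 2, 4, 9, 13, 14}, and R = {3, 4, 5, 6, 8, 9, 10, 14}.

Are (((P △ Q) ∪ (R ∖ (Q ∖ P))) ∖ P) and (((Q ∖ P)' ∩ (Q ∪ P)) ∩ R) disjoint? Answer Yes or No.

P △ Q = {2, 4, 6, 8, 11, 12, 13, 14, 15, 16}
Q ∖ P = {2, 4, 13, 14}
R ∖ (Q ∖ P) = {3, 5, 6, 8, 9, 10}
(P △ Q) ∪ (R ∖ (Q ∖ P)) = {2, 3, 4, 5, 6, 8, 9, 10, 11, 12, 13, 14, 15, 16}
((P △ Q) ∪ (R ∖ (Q ∖ P))) ∖ P = {2, 3, 4, 5, 10, 13, 14}
(Q ∖ P)' = {1, 3, 5, 6, 7, 8, 9, 10, 11, 12, 15, 16}
Q ∪ P = {1, 2, 4, 6, 8, 9, 11, 12, 13, 14, 15, 16}
(Q ∖ P)' ∩ (Q ∪ P) = {1, 6, 8, 9, 11, 12, 15, 16}
((Q ∖ P)' ∩ (Q ∪ P)) ∩ R = {6, 8, 9}
{2, 3, 4, 5, 10, 13, 14} and {6, 8, 9} share no elements.

Yes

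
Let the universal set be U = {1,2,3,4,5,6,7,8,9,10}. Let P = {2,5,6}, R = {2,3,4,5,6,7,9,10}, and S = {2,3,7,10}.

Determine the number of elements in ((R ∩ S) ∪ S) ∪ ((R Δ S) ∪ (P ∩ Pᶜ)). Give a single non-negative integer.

R ∩ S = {2,3,7,10}
(R ∩ S) ∪ S = {2,3,7,10}
R Δ S = {4,5,6,9}
Pᶜ = {1,3,4,7,8,9,10}
P ∩ Pᶜ = {}
(R Δ S) ∪ (P ∩ Pᶜ) = {4,5,6,9}
((R ∩ S) ∪ S) ∪ ((R Δ S) ∪ (P ∩ Pᶜ)) = {2,3,4,5,6,7,9,10}
|((R ∩ S) ∪ S) ∪ ((R Δ S) ∪ (P ∩ Pᶜ))| = 8

8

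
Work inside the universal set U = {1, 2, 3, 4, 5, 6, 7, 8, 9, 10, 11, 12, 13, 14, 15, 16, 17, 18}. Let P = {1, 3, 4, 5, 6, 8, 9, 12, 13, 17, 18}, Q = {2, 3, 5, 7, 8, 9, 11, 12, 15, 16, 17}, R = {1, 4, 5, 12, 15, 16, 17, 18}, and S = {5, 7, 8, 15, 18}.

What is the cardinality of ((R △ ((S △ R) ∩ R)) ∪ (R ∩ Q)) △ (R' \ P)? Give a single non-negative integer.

11

S △ R = {1, 4, 7, 8, 12, 16, 17}
(S △ R) ∩ R = {1, 4, 12, 16, 17}
R △ ((S △ R) ∩ R) = {5, 15, 18}
R ∩ Q = {5, 12, 15, 16, 17}
(R △ ((S △ R) ∩ R)) ∪ (R ∩ Q) = {5, 12, 15, 16, 17, 18}
R' = {2, 3, 6, 7, 8, 9, 10, 11, 13, 14}
R' \ P = {2, 7, 10, 11, 14}
((R △ ((S △ R) ∩ R)) ∪ (R ∩ Q)) △ (R' \ P) = {2, 5, 7, 10, 11, 12, 14, 15, 16, 17, 18}
|((R △ ((S △ R) ∩ R)) ∪ (R ∩ Q)) △ (R' \ P)| = 11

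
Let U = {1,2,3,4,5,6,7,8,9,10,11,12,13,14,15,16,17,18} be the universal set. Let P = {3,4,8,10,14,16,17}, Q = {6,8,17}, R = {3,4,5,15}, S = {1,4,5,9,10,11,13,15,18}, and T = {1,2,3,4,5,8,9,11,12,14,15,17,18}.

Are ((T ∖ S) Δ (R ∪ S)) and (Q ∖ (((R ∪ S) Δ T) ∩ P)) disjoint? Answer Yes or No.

T ∖ S = {2,3,8,12,14,17}
R ∪ S = {1,3,4,5,9,10,11,13,15,18}
(T ∖ S) Δ (R ∪ S) = {1,2,4,5,8,9,10,11,12,13,14,15,17,18}
(R ∪ S) Δ T = {2,8,10,12,13,14,17}
((R ∪ S) Δ T) ∩ P = {8,10,14,17}
Q ∖ (((R ∪ S) Δ T) ∩ P) = {6}
{1,2,4,5,8,9,10,11,12,13,14,15,17,18} and {6} share no elements.

Yes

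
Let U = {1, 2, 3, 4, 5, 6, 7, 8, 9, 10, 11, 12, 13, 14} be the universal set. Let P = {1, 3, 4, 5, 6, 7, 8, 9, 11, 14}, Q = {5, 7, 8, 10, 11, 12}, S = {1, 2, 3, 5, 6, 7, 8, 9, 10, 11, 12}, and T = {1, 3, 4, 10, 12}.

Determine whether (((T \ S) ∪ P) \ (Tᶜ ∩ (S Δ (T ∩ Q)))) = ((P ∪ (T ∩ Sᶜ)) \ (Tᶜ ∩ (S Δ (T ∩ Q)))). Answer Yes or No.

T \ S = {4}
(T \ S) ∪ P = {1, 3, 4, 5, 6, 7, 8, 9, 11, 14}
Tᶜ = {2, 5, 6, 7, 8, 9, 11, 13, 14}
T ∩ Q = {10, 12}
S Δ (T ∩ Q) = {1, 2, 3, 5, 6, 7, 8, 9, 11}
Tᶜ ∩ (S Δ (T ∩ Q)) = {2, 5, 6, 7, 8, 9, 11}
((T \ S) ∪ P) \ (Tᶜ ∩ (S Δ (T ∩ Q))) = {1, 3, 4, 14}
Sᶜ = {4, 13, 14}
T ∩ Sᶜ = {4}
P ∪ (T ∩ Sᶜ) = {1, 3, 4, 5, 6, 7, 8, 9, 11, 14}
(P ∪ (T ∩ Sᶜ)) \ (Tᶜ ∩ (S Δ (T ∩ Q))) = {1, 3, 4, 14}
Both equal {1, 3, 4, 14}, so ((T \ S) ∪ P) \ (Tᶜ ∩ (S Δ (T ∩ Q))) = (P ∪ (T ∩ Sᶜ)) \ (Tᶜ ∩ (S Δ (T ∩ Q))).

Yes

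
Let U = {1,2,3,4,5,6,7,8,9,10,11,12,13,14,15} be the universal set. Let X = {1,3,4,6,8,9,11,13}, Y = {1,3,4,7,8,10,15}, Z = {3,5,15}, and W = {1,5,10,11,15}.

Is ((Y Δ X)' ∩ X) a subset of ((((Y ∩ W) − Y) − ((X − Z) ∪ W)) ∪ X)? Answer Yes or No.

Y Δ X = {6,7,9,10,11,13,15}
(Y Δ X)' = {1,2,3,4,5,8,12,14}
(Y Δ X)' ∩ X = {1,3,4,8}
Y ∩ W = {1,10,15}
(Y ∩ W) − Y = {}
X − Z = {1,4,6,8,9,11,13}
(X − Z) ∪ W = {1,4,5,6,8,9,10,11,13,15}
((Y ∩ W) − Y) − ((X − Z) ∪ W) = {}
(((Y ∩ W) − Y) − ((X − Z) ∪ W)) ∪ X = {1,3,4,6,8,9,11,13}
Every element of {1,3,4,8} is in {1,3,4,6,8,9,11,13}, so (Y Δ X)' ∩ X ⊆ (((Y ∩ W) − Y) − ((X − Z) ∪ W)) ∪ X.

Yes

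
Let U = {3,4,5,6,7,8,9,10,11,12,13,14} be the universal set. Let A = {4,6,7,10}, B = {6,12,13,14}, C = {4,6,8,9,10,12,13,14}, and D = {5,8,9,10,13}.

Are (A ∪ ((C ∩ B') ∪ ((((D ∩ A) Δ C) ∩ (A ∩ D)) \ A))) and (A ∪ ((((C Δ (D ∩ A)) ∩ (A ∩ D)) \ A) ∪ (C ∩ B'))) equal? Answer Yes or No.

Yes

B' = {3,4,5,7,8,9,10,11}
C ∩ B' = {4,8,9,10}
D ∩ A = {10}
(D ∩ A) Δ C = {4,6,8,9,12,13,14}
A ∩ D = {10}
((D ∩ A) Δ C) ∩ (A ∩ D) = {}
(((D ∩ A) Δ C) ∩ (A ∩ D)) \ A = {}
(C ∩ B') ∪ ((((D ∩ A) Δ C) ∩ (A ∩ D)) \ A) = {4,8,9,10}
A ∪ ((C ∩ B') ∪ ((((D ∩ A) Δ C) ∩ (A ∩ D)) \ A)) = {4,6,7,8,9,10}
C Δ (D ∩ A) = {4,6,8,9,12,13,14}
(C Δ (D ∩ A)) ∩ (A ∩ D) = {}
((C Δ (D ∩ A)) ∩ (A ∩ D)) \ A = {}
(((C Δ (D ∩ A)) ∩ (A ∩ D)) \ A) ∪ (C ∩ B') = {4,8,9,10}
A ∪ ((((C Δ (D ∩ A)) ∩ (A ∩ D)) \ A) ∪ (C ∩ B')) = {4,6,7,8,9,10}
Both equal {4,6,7,8,9,10}, so A ∪ ((C ∩ B') ∪ ((((D ∩ A) Δ C) ∩ (A ∩ D)) \ A)) = A ∪ ((((C Δ (D ∩ A)) ∩ (A ∩ D)) \ A) ∪ (C ∩ B')).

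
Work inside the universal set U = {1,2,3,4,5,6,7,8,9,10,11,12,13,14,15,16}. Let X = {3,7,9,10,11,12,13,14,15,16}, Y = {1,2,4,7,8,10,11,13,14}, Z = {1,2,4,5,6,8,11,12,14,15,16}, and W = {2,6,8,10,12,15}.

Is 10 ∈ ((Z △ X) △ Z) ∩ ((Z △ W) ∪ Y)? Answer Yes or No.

10 ∉ Z and 10 ∈ X, so 10 ∈ Z △ X
10 ∈ (Z △ X) and 10 ∉ Z, so 10 ∈ (Z △ X) △ Z
10 ∉ Z and 10 ∈ W, so 10 ∈ Z △ W
10 ∈ (Z △ W) and 10 ∈ Y, so 10 ∈ (Z △ W) ∪ Y
10 ∈ ((Z △ X) △ Z) and 10 ∈ ((Z △ W) ∪ Y), so 10 ∈ ((Z △ X) △ Z) ∩ ((Z △ W) ∪ Y)

Yes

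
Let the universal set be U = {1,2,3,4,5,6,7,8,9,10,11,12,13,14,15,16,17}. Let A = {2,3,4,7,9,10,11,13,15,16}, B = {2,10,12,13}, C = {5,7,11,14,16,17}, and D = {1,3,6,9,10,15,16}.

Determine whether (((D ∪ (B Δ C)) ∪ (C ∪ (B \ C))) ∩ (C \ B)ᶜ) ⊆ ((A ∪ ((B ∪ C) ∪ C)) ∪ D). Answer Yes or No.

B Δ C = {2,5,7,10,11,12,13,14,16,17}
D ∪ (B Δ C) = {1,2,3,5,6,7,9,10,11,12,13,14,15,16,17}
B \ C = {2,10,12,13}
C ∪ (B \ C) = {2,5,7,10,11,12,13,14,16,17}
(D ∪ (B Δ C)) ∪ (C ∪ (B \ C)) = {1,2,3,5,6,7,9,10,11,12,13,14,15,16,17}
C \ B = {5,7,11,14,16,17}
(C \ B)ᶜ = {1,2,3,4,6,8,9,10,12,13,15}
((D ∪ (B Δ C)) ∪ (C ∪ (B \ C))) ∩ (C \ B)ᶜ = {1,2,3,6,9,10,12,13,15}
B ∪ C = {2,5,7,10,11,12,13,14,16,17}
(B ∪ C) ∪ C = {2,5,7,10,11,12,13,14,16,17}
A ∪ ((B ∪ C) ∪ C) = {2,3,4,5,7,9,10,11,12,13,14,15,16,17}
(A ∪ ((B ∪ C) ∪ C)) ∪ D = {1,2,3,4,5,6,7,9,10,11,12,13,14,15,16,17}
Every element of {1,2,3,6,9,10,12,13,15} is in {1,2,3,4,5,6,7,9,10,11,12,13,14,15,16,17}, so ((D ∪ (B Δ C)) ∪ (C ∪ (B \ C))) ∩ (C \ B)ᶜ ⊆ (A ∪ ((B ∪ C) ∪ C)) ∪ D.

Yes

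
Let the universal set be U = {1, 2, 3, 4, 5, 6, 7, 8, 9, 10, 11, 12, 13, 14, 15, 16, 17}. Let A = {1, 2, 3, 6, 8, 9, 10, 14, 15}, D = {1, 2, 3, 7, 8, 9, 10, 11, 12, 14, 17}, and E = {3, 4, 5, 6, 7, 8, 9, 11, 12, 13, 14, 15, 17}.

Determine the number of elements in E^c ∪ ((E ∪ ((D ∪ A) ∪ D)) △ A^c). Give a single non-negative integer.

E^c = {1, 2, 10, 16}
D ∪ A = {1, 2, 3, 6, 7, 8, 9, 10, 11, 12, 14, 15, 17}
(D ∪ A) ∪ D = {1, 2, 3, 6, 7, 8, 9, 10, 11, 12, 14, 15, 17}
E ∪ ((D ∪ A) ∪ D) = {1, 2, 3, 4, 5, 6, 7, 8, 9, 10, 11, 12, 13, 14, 15, 17}
A^c = {4, 5, 7, 11, 12, 13, 16, 17}
(E ∪ ((D ∪ A) ∪ D)) △ A^c = {1, 2, 3, 6, 8, 9, 10, 14, 15, 16}
E^c ∪ ((E ∪ ((D ∪ A) ∪ D)) △ A^c) = {1, 2, 3, 6, 8, 9, 10, 14, 15, 16}
|E^c ∪ ((E ∪ ((D ∪ A) ∪ D)) △ A^c)| = 10

10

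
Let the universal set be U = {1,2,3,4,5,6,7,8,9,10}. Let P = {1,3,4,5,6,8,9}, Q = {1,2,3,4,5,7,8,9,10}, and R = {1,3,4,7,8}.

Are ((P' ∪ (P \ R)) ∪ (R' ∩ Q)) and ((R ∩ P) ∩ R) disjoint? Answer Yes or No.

P' = {2,7,10}
P \ R = {5,6,9}
P' ∪ (P \ R) = {2,5,6,7,9,10}
R' = {2,5,6,9,10}
R' ∩ Q = {2,5,9,10}
(P' ∪ (P \ R)) ∪ (R' ∩ Q) = {2,5,6,7,9,10}
R ∩ P = {1,3,4,8}
(R ∩ P) ∩ R = {1,3,4,8}
{2,5,6,7,9,10} and {1,3,4,8} share no elements.

Yes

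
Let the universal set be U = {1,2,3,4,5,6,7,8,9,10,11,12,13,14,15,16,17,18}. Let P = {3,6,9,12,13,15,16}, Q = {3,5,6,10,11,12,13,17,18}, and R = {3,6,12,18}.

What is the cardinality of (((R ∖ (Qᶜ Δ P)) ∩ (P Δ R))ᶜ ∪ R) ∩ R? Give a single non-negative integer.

Qᶜ = {1,2,4,7,8,9,14,15,16}
Qᶜ Δ P = {1,2,3,4,6,7,8,12,13,14}
R ∖ (Qᶜ Δ P) = {18}
P Δ R = {9,13,15,16,18}
(R ∖ (Qᶜ Δ P)) ∩ (P Δ R) = {18}
((R ∖ (Qᶜ Δ P)) ∩ (P Δ R))ᶜ = {1,2,3,4,5,6,7,8,9,10,11,12,13,14,15,16,17}
((R ∖ (Qᶜ Δ P)) ∩ (P Δ R))ᶜ ∪ R = {1,2,3,4,5,6,7,8,9,10,11,12,13,14,15,16,17,18}
(((R ∖ (Qᶜ Δ P)) ∩ (P Δ R))ᶜ ∪ R) ∩ R = {3,6,12,18}
|(((R ∖ (Qᶜ Δ P)) ∩ (P Δ R))ᶜ ∪ R) ∩ R| = 4

4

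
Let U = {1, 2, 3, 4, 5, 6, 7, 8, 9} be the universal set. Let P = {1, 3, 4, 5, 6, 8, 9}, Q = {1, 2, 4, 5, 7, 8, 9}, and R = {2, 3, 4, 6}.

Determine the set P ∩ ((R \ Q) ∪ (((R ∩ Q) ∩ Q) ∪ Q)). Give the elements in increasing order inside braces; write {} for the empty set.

{1, 3, 4, 5, 6, 8, 9}

R \ Q = {3, 6}
R ∩ Q = {2, 4}
(R ∩ Q) ∩ Q = {2, 4}
((R ∩ Q) ∩ Q) ∪ Q = {1, 2, 4, 5, 7, 8, 9}
(R \ Q) ∪ (((R ∩ Q) ∩ Q) ∪ Q) = {1, 2, 3, 4, 5, 6, 7, 8, 9}
P ∩ ((R \ Q) ∪ (((R ∩ Q) ∩ Q) ∪ Q)) = {1, 3, 4, 5, 6, 8, 9}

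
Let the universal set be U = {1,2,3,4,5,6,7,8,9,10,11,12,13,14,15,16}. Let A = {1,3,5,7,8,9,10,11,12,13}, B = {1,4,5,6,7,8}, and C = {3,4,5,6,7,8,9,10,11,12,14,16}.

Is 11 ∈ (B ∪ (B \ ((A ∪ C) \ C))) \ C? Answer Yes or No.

11 ∈ A and 11 ∈ C, so 11 ∈ A ∪ C
11 ∈ (A ∪ C) and 11 ∈ C, so 11 ∉ (A ∪ C) \ C
11 ∉ B and 11 ∉ ((A ∪ C) \ C), so 11 ∉ B \ ((A ∪ C) \ C)
11 ∉ B and 11 ∉ (B \ ((A ∪ C) \ C)), so 11 ∉ B ∪ (B \ ((A ∪ C) \ C))
11 ∉ (B ∪ (B \ ((A ∪ C) \ C))) and 11 ∈ C, so 11 ∉ (B ∪ (B \ ((A ∪ C) \ C))) \ C

No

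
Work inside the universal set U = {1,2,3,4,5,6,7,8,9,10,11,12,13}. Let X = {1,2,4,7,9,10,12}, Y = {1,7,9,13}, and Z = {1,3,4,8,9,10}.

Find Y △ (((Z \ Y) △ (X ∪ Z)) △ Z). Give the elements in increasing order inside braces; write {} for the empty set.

{1,2,3,4,8,9,10,12,13}

Z \ Y = {3,4,8,10}
X ∪ Z = {1,2,3,4,7,8,9,10,12}
(Z \ Y) △ (X ∪ Z) = {1,2,7,9,12}
((Z \ Y) △ (X ∪ Z)) △ Z = {2,3,4,7,8,10,12}
Y △ (((Z \ Y) △ (X ∪ Z)) △ Z) = {1,2,3,4,8,9,10,12,13}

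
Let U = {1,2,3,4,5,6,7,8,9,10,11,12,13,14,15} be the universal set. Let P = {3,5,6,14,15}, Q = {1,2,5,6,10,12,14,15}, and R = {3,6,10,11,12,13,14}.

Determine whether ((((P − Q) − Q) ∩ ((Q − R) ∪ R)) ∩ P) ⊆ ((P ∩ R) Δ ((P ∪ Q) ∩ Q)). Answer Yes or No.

P − Q = {3}
(P − Q) − Q = {3}
Q − R = {1,2,5,15}
(Q − R) ∪ R = {1,2,3,5,6,10,11,12,13,14,15}
((P − Q) − Q) ∩ ((Q − R) ∪ R) = {3}
(((P − Q) − Q) ∩ ((Q − R) ∪ R)) ∩ P = {3}
P ∩ R = {3,6,14}
P ∪ Q = {1,2,3,5,6,10,12,14,15}
(P ∪ Q) ∩ Q = {1,2,5,6,10,12,14,15}
(P ∩ R) Δ ((P ∪ Q) ∩ Q) = {1,2,3,5,10,12,15}
Every element of {3} is in {1,2,3,5,10,12,15}, so (((P − Q) − Q) ∩ ((Q − R) ∪ R)) ∩ P ⊆ (P ∩ R) Δ ((P ∪ Q) ∩ Q).

Yes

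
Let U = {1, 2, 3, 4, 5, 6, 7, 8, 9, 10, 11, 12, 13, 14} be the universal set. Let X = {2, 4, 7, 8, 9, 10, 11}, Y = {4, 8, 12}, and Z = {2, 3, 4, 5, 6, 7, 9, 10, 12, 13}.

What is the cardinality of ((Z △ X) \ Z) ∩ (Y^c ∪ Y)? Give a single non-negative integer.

2

Z △ X = {3, 5, 6, 8, 11, 12, 13}
(Z △ X) \ Z = {8, 11}
Y^c = {1, 2, 3, 5, 6, 7, 9, 10, 11, 13, 14}
Y^c ∪ Y = {1, 2, 3, 4, 5, 6, 7, 8, 9, 10, 11, 12, 13, 14}
((Z △ X) \ Z) ∩ (Y^c ∪ Y) = {8, 11}
|((Z △ X) \ Z) ∩ (Y^c ∪ Y)| = 2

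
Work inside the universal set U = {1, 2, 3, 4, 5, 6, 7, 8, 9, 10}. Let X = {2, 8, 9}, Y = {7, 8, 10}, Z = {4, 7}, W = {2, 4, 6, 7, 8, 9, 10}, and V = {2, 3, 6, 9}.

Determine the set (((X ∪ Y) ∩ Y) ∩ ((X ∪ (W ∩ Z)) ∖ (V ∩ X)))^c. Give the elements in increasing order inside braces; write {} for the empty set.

{1, 2, 3, 4, 5, 6, 9, 10}

X ∪ Y = {2, 7, 8, 9, 10}
(X ∪ Y) ∩ Y = {7, 8, 10}
W ∩ Z = {4, 7}
X ∪ (W ∩ Z) = {2, 4, 7, 8, 9}
V ∩ X = {2, 9}
(X ∪ (W ∩ Z)) ∖ (V ∩ X) = {4, 7, 8}
((X ∪ Y) ∩ Y) ∩ ((X ∪ (W ∩ Z)) ∖ (V ∩ X)) = {7, 8}
(((X ∪ Y) ∩ Y) ∩ ((X ∪ (W ∩ Z)) ∖ (V ∩ X)))^c = {1, 2, 3, 4, 5, 6, 9, 10}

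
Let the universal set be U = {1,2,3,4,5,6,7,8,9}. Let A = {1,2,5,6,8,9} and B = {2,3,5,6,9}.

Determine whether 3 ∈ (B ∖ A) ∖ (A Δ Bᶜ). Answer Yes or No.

Yes

3 ∈ B and 3 ∉ A, so 3 ∈ B ∖ A
3 ∈ B, so 3 ∉ Bᶜ
3 ∉ A and 3 ∉ Bᶜ, so 3 ∉ A Δ Bᶜ
3 ∈ (B ∖ A) and 3 ∉ (A Δ Bᶜ), so 3 ∈ (B ∖ A) ∖ (A Δ Bᶜ)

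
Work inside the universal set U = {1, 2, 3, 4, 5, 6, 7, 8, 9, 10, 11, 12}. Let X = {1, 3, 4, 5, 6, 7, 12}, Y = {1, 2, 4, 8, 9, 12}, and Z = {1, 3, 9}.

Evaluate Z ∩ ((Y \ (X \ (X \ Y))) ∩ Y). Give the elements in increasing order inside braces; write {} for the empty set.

X \ Y = {3, 5, 6, 7}
X \ (X \ Y) = {1, 4, 12}
Y \ (X \ (X \ Y)) = {2, 8, 9}
(Y \ (X \ (X \ Y))) ∩ Y = {2, 8, 9}
Z ∩ ((Y \ (X \ (X \ Y))) ∩ Y) = {9}

{9}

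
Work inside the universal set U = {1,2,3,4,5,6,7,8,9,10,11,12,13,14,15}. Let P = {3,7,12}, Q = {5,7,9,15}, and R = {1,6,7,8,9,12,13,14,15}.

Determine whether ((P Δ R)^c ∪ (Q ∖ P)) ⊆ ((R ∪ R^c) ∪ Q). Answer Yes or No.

P Δ R = {1,3,6,8,9,13,14,15}
(P Δ R)^c = {2,4,5,7,10,11,12}
Q ∖ P = {5,9,15}
(P Δ R)^c ∪ (Q ∖ P) = {2,4,5,7,9,10,11,12,15}
R^c = {2,3,4,5,10,11}
R ∪ R^c = {1,2,3,4,5,6,7,8,9,10,11,12,13,14,15}
(R ∪ R^c) ∪ Q = {1,2,3,4,5,6,7,8,9,10,11,12,13,14,15}
Every element of {2,4,5,7,9,10,11,12,15} is in {1,2,3,4,5,6,7,8,9,10,11,12,13,14,15}, so (P Δ R)^c ∪ (Q ∖ P) ⊆ (R ∪ R^c) ∪ Q.

Yes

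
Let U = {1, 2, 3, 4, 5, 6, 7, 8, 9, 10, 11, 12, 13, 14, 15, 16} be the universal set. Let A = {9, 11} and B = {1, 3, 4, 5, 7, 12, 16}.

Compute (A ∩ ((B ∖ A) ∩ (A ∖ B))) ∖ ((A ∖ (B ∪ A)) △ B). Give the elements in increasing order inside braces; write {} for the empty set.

B ∖ A = {1, 3, 4, 5, 7, 12, 16}
A ∖ B = {9, 11}
(B ∖ A) ∩ (A ∖ B) = {}
A ∩ ((B ∖ A) ∩ (A ∖ B)) = {}
B ∪ A = {1, 3, 4, 5, 7, 9, 11, 12, 16}
A ∖ (B ∪ A) = {}
(A ∖ (B ∪ A)) △ B = {1, 3, 4, 5, 7, 12, 16}
(A ∩ ((B ∖ A) ∩ (A ∖ B))) ∖ ((A ∖ (B ∪ A)) △ B) = {}

{}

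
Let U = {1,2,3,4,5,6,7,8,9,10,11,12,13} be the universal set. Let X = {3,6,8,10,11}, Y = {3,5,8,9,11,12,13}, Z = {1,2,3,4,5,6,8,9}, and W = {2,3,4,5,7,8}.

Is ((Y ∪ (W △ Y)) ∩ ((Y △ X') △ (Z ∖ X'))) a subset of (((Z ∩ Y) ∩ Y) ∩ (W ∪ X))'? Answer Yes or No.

Yes

W △ Y = {2,4,7,9,11,12,13}
Y ∪ (W △ Y) = {2,3,4,5,7,8,9,11,12,13}
X' = {1,2,4,5,7,9,12,13}
Y △ X' = {1,2,3,4,7,8,11}
Z ∖ X' = {3,6,8}
(Y △ X') △ (Z ∖ X') = {1,2,4,6,7,11}
(Y ∪ (W △ Y)) ∩ ((Y △ X') △ (Z ∖ X')) = {2,4,7,11}
Z ∩ Y = {3,5,8,9}
(Z ∩ Y) ∩ Y = {3,5,8,9}
W ∪ X = {2,3,4,5,6,7,8,10,11}
((Z ∩ Y) ∩ Y) ∩ (W ∪ X) = {3,5,8}
(((Z ∩ Y) ∩ Y) ∩ (W ∪ X))' = {1,2,4,6,7,9,10,11,12,13}
Every element of {2,4,7,11} is in {1,2,4,6,7,9,10,11,12,13}, so (Y ∪ (W △ Y)) ∩ ((Y △ X') △ (Z ∖ X')) ⊆ (((Z ∩ Y) ∩ Y) ∩ (W ∪ X))'.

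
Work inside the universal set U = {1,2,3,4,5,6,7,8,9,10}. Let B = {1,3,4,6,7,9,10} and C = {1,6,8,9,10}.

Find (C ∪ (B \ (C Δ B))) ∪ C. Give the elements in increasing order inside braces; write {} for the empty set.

{1,6,8,9,10}

C Δ B = {3,4,7,8}
B \ (C Δ B) = {1,6,9,10}
C ∪ (B \ (C Δ B)) = {1,6,8,9,10}
(C ∪ (B \ (C Δ B))) ∪ C = {1,6,8,9,10}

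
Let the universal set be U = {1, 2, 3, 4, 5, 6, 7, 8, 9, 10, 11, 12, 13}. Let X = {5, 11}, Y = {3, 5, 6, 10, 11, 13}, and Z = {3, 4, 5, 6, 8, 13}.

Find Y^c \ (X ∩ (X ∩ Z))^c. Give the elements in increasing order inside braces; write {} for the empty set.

{}

Y^c = {1, 2, 4, 7, 8, 9, 12}
X ∩ Z = {5}
X ∩ (X ∩ Z) = {5}
(X ∩ (X ∩ Z))^c = {1, 2, 3, 4, 6, 7, 8, 9, 10, 11, 12, 13}
Y^c \ (X ∩ (X ∩ Z))^c = {}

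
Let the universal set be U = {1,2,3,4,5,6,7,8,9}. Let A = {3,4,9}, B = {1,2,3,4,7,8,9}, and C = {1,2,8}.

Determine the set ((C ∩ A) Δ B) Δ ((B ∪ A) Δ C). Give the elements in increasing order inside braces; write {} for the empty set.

C ∩ A = {}
(C ∩ A) Δ B = {1,2,3,4,7,8,9}
B ∪ A = {1,2,3,4,7,8,9}
(B ∪ A) Δ C = {3,4,7,9}
((C ∩ A) Δ B) Δ ((B ∪ A) Δ C) = {1,2,8}

{1,2,8}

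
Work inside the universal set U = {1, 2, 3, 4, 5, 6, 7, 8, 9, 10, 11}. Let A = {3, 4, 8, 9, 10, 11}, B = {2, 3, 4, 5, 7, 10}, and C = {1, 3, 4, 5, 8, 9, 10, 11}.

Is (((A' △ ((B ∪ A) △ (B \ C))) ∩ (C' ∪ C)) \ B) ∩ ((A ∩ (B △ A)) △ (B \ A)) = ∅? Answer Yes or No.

A' = {1, 2, 5, 6, 7}
B ∪ A = {2, 3, 4, 5, 7, 8, 9, 10, 11}
B \ C = {2, 7}
(B ∪ A) △ (B \ C) = {3, 4, 5, 8, 9, 10, 11}
A' △ ((B ∪ A) △ (B \ C)) = {1, 2, 3, 4, 6, 7, 8, 9, 10, 11}
C' = {2, 6, 7}
C' ∪ C = {1, 2, 3, 4, 5, 6, 7, 8, 9, 10, 11}
(A' △ ((B ∪ A) △ (B \ C))) ∩ (C' ∪ C) = {1, 2, 3, 4, 6, 7, 8, 9, 10, 11}
((A' △ ((B ∪ A) △ (B \ C))) ∩ (C' ∪ C)) \ B = {1, 6, 8, 9, 11}
B △ A = {2, 5, 7, 8, 9, 11}
A ∩ (B △ A) = {8, 9, 11}
B \ A = {2, 5, 7}
(A ∩ (B △ A)) △ (B \ A) = {2, 5, 7, 8, 9, 11}
8 lies in both, so they are not disjoint.

No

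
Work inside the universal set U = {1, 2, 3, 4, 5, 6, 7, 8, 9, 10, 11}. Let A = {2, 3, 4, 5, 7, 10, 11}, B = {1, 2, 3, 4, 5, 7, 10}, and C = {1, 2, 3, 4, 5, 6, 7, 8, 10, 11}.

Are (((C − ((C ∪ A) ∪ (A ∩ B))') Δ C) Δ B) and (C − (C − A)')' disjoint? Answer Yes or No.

C ∪ A = {1, 2, 3, 4, 5, 6, 7, 8, 10, 11}
A ∩ B = {2, 3, 4, 5, 7, 10}
(C ∪ A) ∪ (A ∩ B) = {1, 2, 3, 4, 5, 6, 7, 8, 10, 11}
((C ∪ A) ∪ (A ∩ B))' = {9}
C − ((C ∪ A) ∪ (A ∩ B))' = {1, 2, 3, 4, 5, 6, 7, 8, 10, 11}
(C − ((C ∪ A) ∪ (A ∩ B))') Δ C = {}
((C − ((C ∪ A) ∪ (A ∩ B))') Δ C) Δ B = {1, 2, 3, 4, 5, 7, 10}
C − A = {1, 6, 8}
(C − A)' = {2, 3, 4, 5, 7, 9, 10, 11}
C − (C − A)' = {1, 6, 8}
(C − (C − A)')' = {2, 3, 4, 5, 7, 9, 10, 11}
2 lies in both, so they are not disjoint.

No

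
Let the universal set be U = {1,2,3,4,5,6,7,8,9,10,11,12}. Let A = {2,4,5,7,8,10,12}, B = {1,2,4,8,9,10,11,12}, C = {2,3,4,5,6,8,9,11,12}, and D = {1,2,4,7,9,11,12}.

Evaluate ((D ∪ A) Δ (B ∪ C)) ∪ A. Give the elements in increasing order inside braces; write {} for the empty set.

D ∪ A = {1,2,4,5,7,8,9,10,11,12}
B ∪ C = {1,2,3,4,5,6,8,9,10,11,12}
(D ∪ A) Δ (B ∪ C) = {3,6,7}
((D ∪ A) Δ (B ∪ C)) ∪ A = {2,3,4,5,6,7,8,10,12}

{2,3,4,5,6,7,8,10,12}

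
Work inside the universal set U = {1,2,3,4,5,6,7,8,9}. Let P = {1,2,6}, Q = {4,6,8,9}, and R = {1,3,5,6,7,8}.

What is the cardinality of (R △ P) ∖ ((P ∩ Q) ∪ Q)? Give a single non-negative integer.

R △ P = {2,3,5,7,8}
P ∩ Q = {6}
(P ∩ Q) ∪ Q = {4,6,8,9}
(R △ P) ∖ ((P ∩ Q) ∪ Q) = {2,3,5,7}
|(R △ P) ∖ ((P ∩ Q) ∪ Q)| = 4

4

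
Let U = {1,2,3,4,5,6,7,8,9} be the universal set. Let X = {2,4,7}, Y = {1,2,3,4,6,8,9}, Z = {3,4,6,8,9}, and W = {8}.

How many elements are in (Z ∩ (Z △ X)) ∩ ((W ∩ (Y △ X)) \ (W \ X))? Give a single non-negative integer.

0

Z △ X = {2,3,6,7,8,9}
Z ∩ (Z △ X) = {3,6,8,9}
Y △ X = {1,3,6,7,8,9}
W ∩ (Y △ X) = {8}
W \ X = {8}
(W ∩ (Y △ X)) \ (W \ X) = {}
(Z ∩ (Z △ X)) ∩ ((W ∩ (Y △ X)) \ (W \ X)) = {}
|(Z ∩ (Z △ X)) ∩ ((W ∩ (Y △ X)) \ (W \ X))| = 0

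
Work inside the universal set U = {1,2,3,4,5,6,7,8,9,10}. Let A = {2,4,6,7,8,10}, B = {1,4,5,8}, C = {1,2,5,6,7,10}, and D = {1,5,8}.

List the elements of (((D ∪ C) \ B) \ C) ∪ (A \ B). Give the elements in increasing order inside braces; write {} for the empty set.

D ∪ C = {1,2,5,6,7,8,10}
(D ∪ C) \ B = {2,6,7,10}
((D ∪ C) \ B) \ C = {}
A \ B = {2,6,7,10}
(((D ∪ C) \ B) \ C) ∪ (A \ B) = {2,6,7,10}

{2,6,7,10}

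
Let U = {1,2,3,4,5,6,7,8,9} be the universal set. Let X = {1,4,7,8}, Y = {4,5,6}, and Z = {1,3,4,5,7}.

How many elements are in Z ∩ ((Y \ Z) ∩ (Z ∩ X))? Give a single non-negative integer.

Y \ Z = {6}
Z ∩ X = {1,4,7}
(Y \ Z) ∩ (Z ∩ X) = {}
Z ∩ ((Y \ Z) ∩ (Z ∩ X)) = {}
|Z ∩ ((Y \ Z) ∩ (Z ∩ X))| = 0

0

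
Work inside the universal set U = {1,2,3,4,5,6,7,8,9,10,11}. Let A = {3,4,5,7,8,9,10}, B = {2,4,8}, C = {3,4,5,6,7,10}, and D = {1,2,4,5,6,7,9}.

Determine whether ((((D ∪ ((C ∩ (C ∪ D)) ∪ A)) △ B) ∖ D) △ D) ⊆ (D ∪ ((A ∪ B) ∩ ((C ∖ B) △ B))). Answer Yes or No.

C ∪ D = {1,2,3,4,5,6,7,9,10}
C ∩ (C ∪ D) = {3,4,5,6,7,10}
(C ∩ (C ∪ D)) ∪ A = {3,4,5,6,7,8,9,10}
D ∪ ((C ∩ (C ∪ D)) ∪ A) = {1,2,3,4,5,6,7,8,9,10}
(D ∪ ((C ∩ (C ∪ D)) ∪ A)) △ B = {1,3,5,6,7,9,10}
((D ∪ ((C ∩ (C ∪ D)) ∪ A)) △ B) ∖ D = {3,10}
(((D ∪ ((C ∩ (C ∪ D)) ∪ A)) △ B) ∖ D) △ D = {1,2,3,4,5,6,7,9,10}
A ∪ B = {2,3,4,5,7,8,9,10}
C ∖ B = {3,5,6,7,10}
(C ∖ B) △ B = {2,3,4,5,6,7,8,10}
(A ∪ B) ∩ ((C ∖ B) △ B) = {2,3,4,5,7,8,10}
D ∪ ((A ∪ B) ∩ ((C ∖ B) △ B)) = {1,2,3,4,5,6,7,8,9,10}
Every element of {1,2,3,4,5,6,7,9,10} is in {1,2,3,4,5,6,7,8,9,10}, so (((D ∪ ((C ∩ (C ∪ D)) ∪ A)) △ B) ∖ D) △ D ⊆ D ∪ ((A ∪ B) ∩ ((C ∖ B) △ B)).

Yes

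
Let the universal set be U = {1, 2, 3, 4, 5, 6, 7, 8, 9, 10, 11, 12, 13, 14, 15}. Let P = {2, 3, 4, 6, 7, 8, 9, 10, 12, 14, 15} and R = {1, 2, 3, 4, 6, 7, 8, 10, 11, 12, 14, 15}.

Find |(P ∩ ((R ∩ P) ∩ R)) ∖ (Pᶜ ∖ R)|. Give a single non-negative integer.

10

R ∩ P = {2, 3, 4, 6, 7, 8, 10, 12, 14, 15}
(R ∩ P) ∩ R = {2, 3, 4, 6, 7, 8, 10, 12, 14, 15}
P ∩ ((R ∩ P) ∩ R) = {2, 3, 4, 6, 7, 8, 10, 12, 14, 15}
Pᶜ = {1, 5, 11, 13}
Pᶜ ∖ R = {5, 13}
(P ∩ ((R ∩ P) ∩ R)) ∖ (Pᶜ ∖ R) = {2, 3, 4, 6, 7, 8, 10, 12, 14, 15}
|(P ∩ ((R ∩ P) ∩ R)) ∖ (Pᶜ ∖ R)| = 10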